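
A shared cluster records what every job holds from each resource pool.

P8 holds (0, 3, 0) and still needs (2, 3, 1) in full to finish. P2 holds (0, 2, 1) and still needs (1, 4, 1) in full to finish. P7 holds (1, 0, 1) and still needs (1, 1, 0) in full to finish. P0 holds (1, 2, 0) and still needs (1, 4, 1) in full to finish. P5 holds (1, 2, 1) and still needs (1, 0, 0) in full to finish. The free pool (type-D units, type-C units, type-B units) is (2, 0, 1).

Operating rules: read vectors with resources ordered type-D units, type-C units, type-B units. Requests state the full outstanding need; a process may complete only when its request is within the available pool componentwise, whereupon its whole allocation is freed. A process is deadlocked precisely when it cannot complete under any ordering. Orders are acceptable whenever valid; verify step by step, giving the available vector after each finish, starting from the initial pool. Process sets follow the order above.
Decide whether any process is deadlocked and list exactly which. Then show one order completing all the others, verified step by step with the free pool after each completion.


Deadlocked set: P8, P2 and P0.
Key observation: after P5, P7 complete, (4, 2, 3) is the best the pool ever gets, yet each leftover process wants more type-C units.
A valid finishing order for the others: P5, P7. Verifying each step:
  pool = (2, 0, 1)
  run P5 (needs (1, 0, 0), free (2, 0, 1)); after release of (1, 2, 1) the pool is (3, 2, 2)
  run P7 (needs (1, 1, 0), free (3, 2, 2)); after release of (1, 0, 1) the pool is (4, 2, 3)
The blocked processes can never fit:
  P8 still needs (2, 3, 1) but only (4, 2, 3) is free — short on type-C units
  P2 still needs (1, 4, 1) but only (4, 2, 3) is free — short on type-C units
  P0 still needs (1, 4, 1) but only (4, 2, 3) is free — short on type-C units


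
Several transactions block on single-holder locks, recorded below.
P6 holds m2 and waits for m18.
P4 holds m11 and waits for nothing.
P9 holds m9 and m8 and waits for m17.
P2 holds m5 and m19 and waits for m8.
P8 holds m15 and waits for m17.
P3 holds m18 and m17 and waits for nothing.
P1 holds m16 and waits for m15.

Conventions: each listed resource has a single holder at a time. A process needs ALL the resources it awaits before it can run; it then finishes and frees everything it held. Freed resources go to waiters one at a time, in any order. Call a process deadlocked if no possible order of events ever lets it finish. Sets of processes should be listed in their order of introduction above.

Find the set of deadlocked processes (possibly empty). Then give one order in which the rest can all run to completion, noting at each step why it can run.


Nothing here is deadlocked.
Key observation: all waits point, directly or indirectly, at processes that can finish, so nothing is permanently blocked.
One completion order for the rest: P3, P9, P8, P6, P1, P2, P4.
Step-by-step check:
  P3 waits on nothing -> runs at once and releases m18 and m17
  run P9 (all its waits — m17 — are resolved); releases m9 and m8
  run P8 (all its waits — m17 — are resolved); releases m15
  run P6 (all its waits — m18 — are resolved); releases m2
  run P1 (all its waits — m15 — are resolved); releases m16
  run P2 (all its waits — m8 — are resolved); releases m5 and m19
  P4 waits on nothing -> runs at once and releases m11


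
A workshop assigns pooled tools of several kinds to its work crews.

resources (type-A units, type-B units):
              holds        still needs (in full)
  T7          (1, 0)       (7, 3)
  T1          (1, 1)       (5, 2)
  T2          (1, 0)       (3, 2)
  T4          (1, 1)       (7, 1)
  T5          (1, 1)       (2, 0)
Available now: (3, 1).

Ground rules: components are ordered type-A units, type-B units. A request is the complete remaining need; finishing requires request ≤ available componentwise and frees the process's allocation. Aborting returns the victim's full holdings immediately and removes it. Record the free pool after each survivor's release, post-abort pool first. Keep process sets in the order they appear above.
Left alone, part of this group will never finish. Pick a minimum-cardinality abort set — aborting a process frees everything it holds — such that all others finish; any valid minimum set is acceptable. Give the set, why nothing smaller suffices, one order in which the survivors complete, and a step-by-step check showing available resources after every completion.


Abort T4.
Key observation: the deadlocked T7 becomes finishable only because T4 released (1, 1); it completes at step 4 below.
Minimality: the empty abort set fails — the state is deadlocked as it stands.
The survivors complete as T5, T1, T2, T7. Walking it through (starting from the post-abort pool):
  pool = (4, 2)
  T5: need (2, 0) fits (4, 2); releases (1, 1), pool now (5, 3)
  T1: need (5, 2) fits (5, 3); releases (1, 1), pool now (6, 4)
  T2: need (3, 2) fits (6, 4); releases (1, 0), pool now (7, 4)
  T7: need (7, 3) fits (7, 4); releases (1, 0), pool now (8, 4)


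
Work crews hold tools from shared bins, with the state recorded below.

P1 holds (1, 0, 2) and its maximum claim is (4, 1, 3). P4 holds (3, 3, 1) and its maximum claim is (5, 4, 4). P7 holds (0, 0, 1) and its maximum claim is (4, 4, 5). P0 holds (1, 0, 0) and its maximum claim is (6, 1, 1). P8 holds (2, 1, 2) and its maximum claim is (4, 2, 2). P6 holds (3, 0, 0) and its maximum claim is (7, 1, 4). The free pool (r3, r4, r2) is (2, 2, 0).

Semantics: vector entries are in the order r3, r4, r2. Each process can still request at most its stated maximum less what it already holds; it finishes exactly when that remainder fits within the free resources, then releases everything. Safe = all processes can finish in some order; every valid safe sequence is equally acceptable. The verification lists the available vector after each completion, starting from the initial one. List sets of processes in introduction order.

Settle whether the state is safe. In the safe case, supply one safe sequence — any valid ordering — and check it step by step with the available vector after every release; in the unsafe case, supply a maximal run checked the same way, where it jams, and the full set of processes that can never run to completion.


SAFE. One safe sequence: P8, P1, P4, P6, P7, P0.
Key observation: the order's first zero-slack moment is P8 ((2, 1, 0) needed, (2, 2, 0) free — a requested resource with nothing to spare).
Walking it through:
  pool = (2, 2, 0)
  run P8 (needs (2, 1, 0), free (2, 2, 0)); after release of (2, 1, 2) the pool is (4, 3, 2)
  run P1 (needs (3, 1, 1), free (4, 3, 2)); after release of (1, 0, 2) the pool is (5, 3, 4)
  run P4 (needs (2, 1, 3), free (5, 3, 4)); after release of (3, 3, 1) the pool is (8, 6, 5)
  run P6 (needs (4, 1, 4), free (8, 6, 5)); after release of (3, 0, 0) the pool is (11, 6, 5)
  run P7 (needs (4, 4, 4), free (11, 6, 5)); after release of (0, 0, 1) the pool is (11, 6, 6)
  run P0 (needs (5, 1, 1), free (11, 6, 6)); after release of (1, 0, 0) the pool is (12, 6, 6)


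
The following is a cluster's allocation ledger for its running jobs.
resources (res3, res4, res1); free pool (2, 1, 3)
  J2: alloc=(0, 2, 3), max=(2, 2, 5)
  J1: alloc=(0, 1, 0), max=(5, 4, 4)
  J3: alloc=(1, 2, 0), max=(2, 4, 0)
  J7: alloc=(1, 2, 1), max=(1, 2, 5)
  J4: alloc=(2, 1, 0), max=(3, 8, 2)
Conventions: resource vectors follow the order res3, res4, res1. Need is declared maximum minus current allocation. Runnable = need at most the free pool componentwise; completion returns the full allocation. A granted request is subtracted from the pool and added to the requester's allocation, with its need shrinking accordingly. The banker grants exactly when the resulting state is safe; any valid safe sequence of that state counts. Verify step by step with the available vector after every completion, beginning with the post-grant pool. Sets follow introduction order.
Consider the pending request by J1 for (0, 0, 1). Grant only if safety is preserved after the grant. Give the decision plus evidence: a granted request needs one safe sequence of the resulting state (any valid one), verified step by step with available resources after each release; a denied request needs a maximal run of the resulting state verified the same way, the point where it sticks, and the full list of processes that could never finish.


GRANT: granting preserves safety; a valid post-grant sequence is J2, J3, J7, J4, J1.
Key observation: the grant leaves (2, 1, 2) free — enough for J2, whose release restarts the cascade.
Step-by-step check of the post-grant state:
  pool = (2, 1, 2)
  J2 needs (2, 0, 2) <= (2, 1, 2) -> finishes; pool += (0, 2, 3) = (2, 3, 5)
  J3 needs (1, 2, 0) <= (2, 3, 5) -> finishes; pool += (1, 2, 0) = (3, 5, 5)
  J7 needs (0, 0, 4) <= (3, 5, 5) -> finishes; pool += (1, 2, 1) = (4, 7, 6)
  J4 needs (1, 7, 2) <= (4, 7, 6) -> finishes; pool += (2, 1, 0) = (6, 8, 6)
  J1 needs (5, 3, 3) <= (6, 8, 6) -> finishes; pool += (0, 1, 1) = (6, 9, 7)


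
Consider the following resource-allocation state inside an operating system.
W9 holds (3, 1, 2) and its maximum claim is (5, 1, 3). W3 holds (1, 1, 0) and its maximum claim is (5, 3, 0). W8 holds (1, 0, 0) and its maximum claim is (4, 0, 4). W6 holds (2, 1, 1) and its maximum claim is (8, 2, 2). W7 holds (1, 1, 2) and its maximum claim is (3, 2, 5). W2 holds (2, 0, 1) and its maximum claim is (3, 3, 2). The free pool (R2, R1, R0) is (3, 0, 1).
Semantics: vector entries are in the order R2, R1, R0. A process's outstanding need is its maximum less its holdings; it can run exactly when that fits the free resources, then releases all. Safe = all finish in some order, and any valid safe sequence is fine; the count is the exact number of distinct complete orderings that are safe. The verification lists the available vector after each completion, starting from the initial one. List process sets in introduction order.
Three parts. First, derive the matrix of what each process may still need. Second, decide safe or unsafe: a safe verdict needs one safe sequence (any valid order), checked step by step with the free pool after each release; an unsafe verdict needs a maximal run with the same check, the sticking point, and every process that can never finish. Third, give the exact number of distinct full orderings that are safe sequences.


(1) Remaining need (order R2, R1, R0):
  W9: (2, 0, 1)
  W3: (4, 2, 0)
  W8: (3, 0, 4)
  W6: (6, 1, 1)
  W7: (2, 1, 3)
  W2: (1, 3, 1)
(2) The state is SAFE; one workable sequence: W9, W7, W6, W3, W2, W8.
Key observation: W9 is the earliest step where a requested resource binds exactly: need (2, 0, 1), pool (3, 0, 1) at its turn.
Step-by-step check:
  pool = (3, 0, 1)
  W9: need (2, 0, 1) fits (3, 0, 1); releases (3, 1, 2), pool now (6, 1, 3)
  W7: need (2, 1, 3) fits (6, 1, 3); releases (1, 1, 2), pool now (7, 2, 5)
  W6: need (6, 1, 1) fits (7, 2, 5); releases (2, 1, 1), pool now (9, 3, 6)
  W3: need (4, 2, 0) fits (9, 3, 6); releases (1, 1, 0), pool now (10, 4, 6)
  W2: need (1, 3, 1) fits (10, 4, 6); releases (2, 0, 1), pool now (12, 4, 7)
  W8: need (3, 0, 4) fits (12, 4, 7); releases (1, 0, 0), pool now (13, 4, 7)
(3) Exactly 32 of the possible complete orderings are safe sequences.


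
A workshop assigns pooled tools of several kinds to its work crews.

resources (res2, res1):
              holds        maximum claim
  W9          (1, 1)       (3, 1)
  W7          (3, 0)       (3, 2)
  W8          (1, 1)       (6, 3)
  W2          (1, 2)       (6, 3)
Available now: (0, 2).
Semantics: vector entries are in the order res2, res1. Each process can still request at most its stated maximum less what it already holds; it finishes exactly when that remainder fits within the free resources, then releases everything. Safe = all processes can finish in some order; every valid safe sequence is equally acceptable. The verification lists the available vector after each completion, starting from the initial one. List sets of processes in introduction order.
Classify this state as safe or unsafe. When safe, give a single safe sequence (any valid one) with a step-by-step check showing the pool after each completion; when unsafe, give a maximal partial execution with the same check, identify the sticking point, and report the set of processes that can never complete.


The state is UNSAFE.
Key observation: no order helps: past W7, W9, the free pool tops out at (4, 3), below what each blocked process needs in res2.
Going as far as possible: W7, W9; after that, nothing fits. Walking it through:
  pool = (0, 2)
  W7 needs (0, 2) <= (0, 2) -> finishes; pool += (3, 0) = (3, 2)
  W9 needs (2, 0) <= (3, 2) -> finishes; pool += (1, 1) = (4, 3)
  W8 cannot run: need (5, 2) vs free (4, 3) (insufficient res2)
  W2 cannot run: need (5, 1) vs free (4, 3) (insufficient res2)
Never able to finish: W8 and W2.


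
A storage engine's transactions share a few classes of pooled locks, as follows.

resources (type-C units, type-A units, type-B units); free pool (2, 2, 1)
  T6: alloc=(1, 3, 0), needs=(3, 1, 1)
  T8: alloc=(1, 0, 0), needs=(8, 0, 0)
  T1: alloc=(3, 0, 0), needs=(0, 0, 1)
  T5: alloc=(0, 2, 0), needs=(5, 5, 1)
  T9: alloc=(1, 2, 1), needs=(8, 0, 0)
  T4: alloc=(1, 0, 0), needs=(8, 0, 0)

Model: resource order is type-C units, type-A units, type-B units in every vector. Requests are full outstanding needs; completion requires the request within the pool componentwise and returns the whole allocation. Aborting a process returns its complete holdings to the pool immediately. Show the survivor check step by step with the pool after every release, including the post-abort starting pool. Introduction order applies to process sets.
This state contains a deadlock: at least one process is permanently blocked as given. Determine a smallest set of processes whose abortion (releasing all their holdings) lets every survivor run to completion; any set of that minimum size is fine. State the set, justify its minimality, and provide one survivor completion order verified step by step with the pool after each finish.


Minimum abort set: T8 and T4.
Key observation: the deadlocked T9 becomes finishable only because T8 and T4 released (2, 0, 0); it completes at step 4 below.
Minimality, checking each single-abort alternative: T6 alone leaves T8 blocked (short on type-C units); T8 alone leaves T9 blocked (short on type-C units); T1 alone leaves T8 blocked (short on type-C units); T5 alone leaves T8 blocked (short on type-C units); T9 alone leaves T8 blocked (short on type-C units); T4 alone leaves T8 blocked (short on type-C units).
The survivors complete as T6, T1, T5, T9. Walking it through (starting from the post-abort pool):
  pool = (4, 2, 1)
  run T6 (needs (3, 1, 1), free (4, 2, 1)); after release of (1, 3, 0) the pool is (5, 5, 1)
  run T1 (needs (0, 0, 1), free (5, 5, 1)); after release of (3, 0, 0) the pool is (8, 5, 1)
  run T5 (needs (5, 5, 1), free (8, 5, 1)); after release of (0, 2, 0) the pool is (8, 7, 1)
  run T9 (needs (8, 0, 0), free (8, 7, 1)); after release of (1, 2, 1) the pool is (9, 9, 2)


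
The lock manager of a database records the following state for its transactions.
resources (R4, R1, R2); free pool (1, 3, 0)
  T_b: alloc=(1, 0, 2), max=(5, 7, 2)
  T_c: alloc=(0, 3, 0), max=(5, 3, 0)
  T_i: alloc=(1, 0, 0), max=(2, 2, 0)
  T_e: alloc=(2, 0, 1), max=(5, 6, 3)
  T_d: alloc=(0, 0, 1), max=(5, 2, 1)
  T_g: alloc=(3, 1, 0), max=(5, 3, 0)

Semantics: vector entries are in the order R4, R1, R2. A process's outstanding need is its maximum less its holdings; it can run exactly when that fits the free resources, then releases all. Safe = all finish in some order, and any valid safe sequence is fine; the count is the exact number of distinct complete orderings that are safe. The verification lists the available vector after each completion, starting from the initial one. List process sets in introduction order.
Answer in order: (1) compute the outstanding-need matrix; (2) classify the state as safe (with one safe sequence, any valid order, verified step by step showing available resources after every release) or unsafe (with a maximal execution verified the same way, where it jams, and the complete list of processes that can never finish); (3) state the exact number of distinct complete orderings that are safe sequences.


(1) Outstanding need per process (order R4, R1, R2):
  T_b: (4, 7, 0)
  T_c: (5, 0, 0)
  T_i: (1, 2, 0)
  T_e: (3, 6, 2)
  T_d: (5, 2, 0)
  T_g: (2, 2, 0)
(2) SAFE, for example via the order T_i, T_g, T_c, T_b, T_e, T_d.
Key observation: T_i marks the first exact bind of the order: its need (1, 2, 0) fits the free (1, 3, 0) with zero slack on a requested resource.
Step-by-step check:
  pool = (1, 3, 0)
  T_i needs (1, 2, 0) <= (1, 3, 0) -> finishes; pool += (1, 0, 0) = (2, 3, 0)
  T_g needs (2, 2, 0) <= (2, 3, 0) -> finishes; pool += (3, 1, 0) = (5, 4, 0)
  T_c needs (5, 0, 0) <= (5, 4, 0) -> finishes; pool += (0, 3, 0) = (5, 7, 0)
  T_b needs (4, 7, 0) <= (5, 7, 0) -> finishes; pool += (1, 0, 2) = (6, 7, 2)
  T_e needs (3, 6, 2) <= (6, 7, 2) -> finishes; pool += (2, 0, 1) = (8, 7, 3)
  T_d needs (5, 2, 0) <= (8, 7, 3) -> finishes; pool += (0, 0, 1) = (8, 7, 4)
(3) Precisely 4 of the possible complete orderings are safe sequences.


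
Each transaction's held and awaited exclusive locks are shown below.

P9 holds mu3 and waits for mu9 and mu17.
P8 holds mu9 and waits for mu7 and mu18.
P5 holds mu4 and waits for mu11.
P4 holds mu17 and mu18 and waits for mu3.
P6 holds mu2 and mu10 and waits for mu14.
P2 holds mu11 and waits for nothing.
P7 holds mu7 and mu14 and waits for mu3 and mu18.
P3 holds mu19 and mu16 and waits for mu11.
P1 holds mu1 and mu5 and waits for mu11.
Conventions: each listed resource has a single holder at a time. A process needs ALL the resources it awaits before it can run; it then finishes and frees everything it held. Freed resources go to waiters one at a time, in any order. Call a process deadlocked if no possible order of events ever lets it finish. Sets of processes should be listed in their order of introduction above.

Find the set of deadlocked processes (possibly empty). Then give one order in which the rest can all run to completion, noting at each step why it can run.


Deadlocked set: P9, P8, P4, P6 and P7.
Key observation: the knot is the closed ring of waits P9 -> P8 -> P4 -> P9; P7 is caught in further circular waits and P6 waits into the deadlock from upstream.
One completion order for the rest: P2, P3, P5, P1.
Walking it through:
  run P2 (it waits on nothing); releases mu11
  run P3 (all its waits — mu11 — are resolved); releases mu19 and mu16
  run P5 (all its waits — mu11 — are resolved); releases mu4
  run P1 (all its waits — mu11 — are resolved); releases mu1 and mu5


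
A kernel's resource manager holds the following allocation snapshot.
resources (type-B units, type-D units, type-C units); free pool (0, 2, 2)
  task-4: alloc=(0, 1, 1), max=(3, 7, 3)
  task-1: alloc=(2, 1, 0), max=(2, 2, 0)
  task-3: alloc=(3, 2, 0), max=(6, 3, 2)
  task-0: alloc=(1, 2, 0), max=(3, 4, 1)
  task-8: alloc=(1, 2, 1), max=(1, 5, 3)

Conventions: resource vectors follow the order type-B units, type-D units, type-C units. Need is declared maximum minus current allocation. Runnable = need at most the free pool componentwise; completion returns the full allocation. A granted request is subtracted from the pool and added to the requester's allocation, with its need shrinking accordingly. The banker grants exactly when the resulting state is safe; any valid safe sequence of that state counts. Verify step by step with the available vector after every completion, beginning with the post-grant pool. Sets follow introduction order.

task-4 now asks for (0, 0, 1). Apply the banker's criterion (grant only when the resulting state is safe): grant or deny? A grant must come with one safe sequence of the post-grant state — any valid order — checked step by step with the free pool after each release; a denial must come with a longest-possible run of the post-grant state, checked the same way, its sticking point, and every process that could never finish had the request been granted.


DENY: after the grant no complete ordering would exist.
Key observation: after task-1, task-0 the pool peaks at (3, 5, 1), and each blocked process is short somewhere: task-4 on type-D units; task-3 on type-C units; task-8 on type-C units.
Pretend the grant happened; the run task-1, task-0 goes as far as possible. Check, step by step:
  pool = (0, 2, 1)
  task-1: need (0, 1, 0) fits (0, 2, 1); releases (2, 1, 0), pool now (2, 3, 1)
  task-0: need (2, 2, 1) fits (2, 3, 1); releases (1, 2, 0), pool now (3, 5, 1)
  task-4 still needs (3, 6, 1) but only (3, 5, 1) is free — short on type-D units
  task-3 still needs (3, 1, 2) but only (3, 5, 1) is free — short on type-C units
  task-8 still needs (0, 3, 2) but only (3, 5, 1) is free — short on type-C units
Processes that could never finish after the grant: task-4, task-3 and task-8.


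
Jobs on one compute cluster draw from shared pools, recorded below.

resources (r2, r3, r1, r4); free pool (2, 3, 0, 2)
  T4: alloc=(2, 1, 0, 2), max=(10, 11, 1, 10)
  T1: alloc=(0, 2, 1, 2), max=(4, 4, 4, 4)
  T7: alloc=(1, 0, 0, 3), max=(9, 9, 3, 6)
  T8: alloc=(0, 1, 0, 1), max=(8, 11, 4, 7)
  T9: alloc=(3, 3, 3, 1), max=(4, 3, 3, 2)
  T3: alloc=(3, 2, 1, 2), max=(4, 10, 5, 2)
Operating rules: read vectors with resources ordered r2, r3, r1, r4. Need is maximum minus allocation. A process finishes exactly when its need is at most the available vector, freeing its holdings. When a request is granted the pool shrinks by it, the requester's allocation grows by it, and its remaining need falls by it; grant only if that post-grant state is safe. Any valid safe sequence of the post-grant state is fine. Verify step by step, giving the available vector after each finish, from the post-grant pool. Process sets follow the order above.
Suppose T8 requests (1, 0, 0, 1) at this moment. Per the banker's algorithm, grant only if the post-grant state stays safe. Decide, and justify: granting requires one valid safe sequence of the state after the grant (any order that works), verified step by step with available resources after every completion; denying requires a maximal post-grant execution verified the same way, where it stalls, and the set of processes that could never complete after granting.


GRANT. The post-grant state is safe; one safe sequence: T9, T1, T3, T8, T4, T7.
Key observation: the grant leaves (1, 3, 0, 1) free — enough for T9, whose release restarts the cascade.
Step-by-step check of the post-grant state:
  pool = (1, 3, 0, 1)
  run T9 (needs (1, 0, 0, 1), free (1, 3, 0, 1)); after release of (3, 3, 3, 1) the pool is (4, 6, 3, 2)
  run T1 (needs (4, 2, 3, 2), free (4, 6, 3, 2)); after release of (0, 2, 1, 2) the pool is (4, 8, 4, 4)
  run T3 (needs (1, 8, 4, 0), free (4, 8, 4, 4)); after release of (3, 2, 1, 2) the pool is (7, 10, 5, 6)
  run T8 (needs (7, 10, 4, 5), free (7, 10, 5, 6)); after release of (1, 1, 0, 2) the pool is (8, 11, 5, 8)
  run T4 (needs (8, 10, 1, 8), free (8, 11, 5, 8)); after release of (2, 1, 0, 2) the pool is (10, 12, 5, 10)
  run T7 (needs (8, 9, 3, 3), free (10, 12, 5, 10)); after release of (1, 0, 0, 3) the pool is (11, 12, 5, 13)


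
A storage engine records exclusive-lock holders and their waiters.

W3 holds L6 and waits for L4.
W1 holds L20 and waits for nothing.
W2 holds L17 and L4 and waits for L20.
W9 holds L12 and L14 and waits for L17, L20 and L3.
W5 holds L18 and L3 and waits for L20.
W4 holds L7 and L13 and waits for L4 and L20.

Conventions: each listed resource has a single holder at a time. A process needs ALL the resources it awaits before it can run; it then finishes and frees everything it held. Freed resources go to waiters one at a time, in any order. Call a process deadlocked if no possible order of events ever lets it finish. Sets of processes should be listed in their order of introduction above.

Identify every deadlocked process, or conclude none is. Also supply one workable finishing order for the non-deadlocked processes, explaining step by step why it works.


The deadlocked set is empty.
Key observation: all waits point, directly or indirectly, at processes that can finish, so nothing is permanently blocked.
The rest can finish in the order W1, W2, W5, W3, W9, W4.
Walking it through:
  W1: no waits; runs immediately, freeing L20
  W2: everything it awaited (L20) is free; runs, freeing L17 and L4
  W5: everything it awaited (L20) is free; runs, freeing L18 and L3
  W3: everything it awaited (L4) is free; runs, freeing L6
  W9: everything it awaited (L17, L20 and L3) is free; runs, freeing L12 and L14
  W4: everything it awaited (L4 and L20) is free; runs, freeing L7 and L13


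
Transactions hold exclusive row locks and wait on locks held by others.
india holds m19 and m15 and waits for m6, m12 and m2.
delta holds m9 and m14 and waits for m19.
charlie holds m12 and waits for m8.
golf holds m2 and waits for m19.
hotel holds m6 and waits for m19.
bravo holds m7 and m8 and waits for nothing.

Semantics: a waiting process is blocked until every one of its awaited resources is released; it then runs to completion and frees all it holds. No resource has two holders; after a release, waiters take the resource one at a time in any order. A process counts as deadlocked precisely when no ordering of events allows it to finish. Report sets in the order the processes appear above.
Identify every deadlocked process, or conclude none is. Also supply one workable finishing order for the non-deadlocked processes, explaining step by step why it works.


The deadlocked set is india, delta, golf and hotel.
Key observation: the wait chain closes on itself along india -> golf -> india; hotel is caught in further circular waits and delta waits into the deadlock from upstream.
One completion order for the rest: bravo, charlie.
Check, step by step:
  bravo: no waits; runs immediately, freeing m7 and m8
  charlie: everything it awaited (m8) is free; runs, freeing m12


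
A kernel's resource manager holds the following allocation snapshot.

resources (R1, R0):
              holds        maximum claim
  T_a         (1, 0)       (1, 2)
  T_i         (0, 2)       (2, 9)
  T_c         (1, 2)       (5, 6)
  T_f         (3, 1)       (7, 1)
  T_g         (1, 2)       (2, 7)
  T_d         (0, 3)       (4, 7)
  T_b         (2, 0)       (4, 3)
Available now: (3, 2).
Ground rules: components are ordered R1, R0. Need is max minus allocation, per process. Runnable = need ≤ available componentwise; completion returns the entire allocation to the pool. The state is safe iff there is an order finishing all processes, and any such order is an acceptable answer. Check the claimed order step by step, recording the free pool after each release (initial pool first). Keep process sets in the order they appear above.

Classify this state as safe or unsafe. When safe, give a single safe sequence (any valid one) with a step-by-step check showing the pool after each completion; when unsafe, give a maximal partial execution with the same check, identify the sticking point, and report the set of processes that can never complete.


UNSAFE — no complete ordering exists.
Key observation: T_a, T_f, T_b can finish, but then (9, 3) is all there is, and the blocked group's R0 demands exceed it.
Going as far as possible: T_a, T_f, T_b; after that, nothing fits. Check, step by step:
  pool = (3, 2)
  run T_a (needs (0, 2), free (3, 2)); after release of (1, 0) the pool is (4, 2)
  run T_f (needs (4, 0), free (4, 2)); after release of (3, 1) the pool is (7, 3)
  run T_b (needs (2, 3), free (7, 3)); after release of (2, 0) the pool is (9, 3)
  blocked: T_i wants (2, 7), pool (9, 3) — not enough R0
  blocked: T_c wants (4, 4), pool (9, 3) — not enough R0
  blocked: T_g wants (1, 5), pool (9, 3) — not enough R0
  blocked: T_d wants (4, 4), pool (9, 3) — not enough R0
Processes that can never finish: T_i, T_c, T_g and T_d.


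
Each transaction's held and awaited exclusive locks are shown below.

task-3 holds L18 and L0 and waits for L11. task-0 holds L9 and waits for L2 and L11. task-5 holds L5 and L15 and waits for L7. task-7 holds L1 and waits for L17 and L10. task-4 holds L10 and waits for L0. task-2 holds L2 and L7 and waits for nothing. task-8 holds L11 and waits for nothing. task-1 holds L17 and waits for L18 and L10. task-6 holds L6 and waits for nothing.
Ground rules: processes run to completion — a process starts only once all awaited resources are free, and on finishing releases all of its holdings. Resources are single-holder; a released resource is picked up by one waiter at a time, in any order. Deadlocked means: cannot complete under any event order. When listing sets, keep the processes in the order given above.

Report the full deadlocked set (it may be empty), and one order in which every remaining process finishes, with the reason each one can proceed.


Nothing here is deadlocked.
Key observation: there is no circular wait here — follow any chain and it reaches a process that is free to run now.
One completion order for the rest: task-8, task-2, task-3, task-4, task-0, task-5, task-1, task-6, task-7.
Step-by-step check:
  task-8 waits on nothing -> runs at once and releases L11
  task-2 waits on nothing -> runs at once and releases L2 and L7
  run task-3 (all its waits — L11 — are resolved); releases L18 and L0
  run task-4 (all its waits — L0 — are resolved); releases L10
  run task-0 (all its waits — L2 and L11 — are resolved); releases L9
  run task-5 (all its waits — L7 — are resolved); releases L5 and L15
  run task-1 (all its waits — L18 and L10 — are resolved); releases L17
  task-6 waits on nothing -> runs at once and releases L6
  run task-7 (all its waits — L17 and L10 — are resolved); releases L1


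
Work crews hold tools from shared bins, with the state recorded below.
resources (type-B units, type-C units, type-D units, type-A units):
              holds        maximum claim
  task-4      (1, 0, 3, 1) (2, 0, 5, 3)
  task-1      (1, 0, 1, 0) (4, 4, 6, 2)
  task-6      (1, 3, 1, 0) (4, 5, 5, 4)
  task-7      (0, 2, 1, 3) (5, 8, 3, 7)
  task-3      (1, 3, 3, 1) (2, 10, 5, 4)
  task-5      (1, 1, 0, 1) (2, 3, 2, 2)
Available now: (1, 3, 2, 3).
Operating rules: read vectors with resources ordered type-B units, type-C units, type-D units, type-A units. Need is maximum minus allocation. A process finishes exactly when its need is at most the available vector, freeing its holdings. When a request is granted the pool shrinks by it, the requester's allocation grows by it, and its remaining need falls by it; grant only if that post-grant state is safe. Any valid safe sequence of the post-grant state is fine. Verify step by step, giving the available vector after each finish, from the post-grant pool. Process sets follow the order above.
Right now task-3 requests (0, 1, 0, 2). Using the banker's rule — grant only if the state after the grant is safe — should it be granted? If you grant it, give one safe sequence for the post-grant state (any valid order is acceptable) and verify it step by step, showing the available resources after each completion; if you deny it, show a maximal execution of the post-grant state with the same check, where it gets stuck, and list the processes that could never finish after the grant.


DENY: after the grant no complete ordering would exist.
Key observation: after task-5, task-4 the pool peaks at (3, 3, 5, 3), and each blocked process is short somewhere: task-1 on type-C units; task-6 on type-A units; task-7 on type-B units, type-C units, type-A units; task-3 on type-C units.
On the post-grant state, task-5, task-4 is a maximal run — nothing extends it. Step-by-step check:
  pool = (1, 2, 2, 1)
  task-5 needs (1, 2, 2, 1) <= (1, 2, 2, 1) -> finishes; pool += (1, 1, 0, 1) = (2, 3, 2, 2)
  task-4 needs (1, 0, 2, 2) <= (2, 3, 2, 2) -> finishes; pool += (1, 0, 3, 1) = (3, 3, 5, 3)
  blocked: task-1 wants (3, 4, 5, 2), pool (3, 3, 5, 3) — not enough type-C units
  blocked: task-6 wants (3, 2, 4, 4), pool (3, 3, 5, 3) — not enough type-A units
  blocked: task-7 wants (5, 6, 2, 4), pool (3, 3, 5, 3) — not enough type-B units, type-C units and type-A units
  blocked: task-3 wants (1, 6, 2, 1), pool (3, 3, 5, 3) — not enough type-C units
Had the request been granted, task-1, task-6, task-7 and task-3 could never finish.


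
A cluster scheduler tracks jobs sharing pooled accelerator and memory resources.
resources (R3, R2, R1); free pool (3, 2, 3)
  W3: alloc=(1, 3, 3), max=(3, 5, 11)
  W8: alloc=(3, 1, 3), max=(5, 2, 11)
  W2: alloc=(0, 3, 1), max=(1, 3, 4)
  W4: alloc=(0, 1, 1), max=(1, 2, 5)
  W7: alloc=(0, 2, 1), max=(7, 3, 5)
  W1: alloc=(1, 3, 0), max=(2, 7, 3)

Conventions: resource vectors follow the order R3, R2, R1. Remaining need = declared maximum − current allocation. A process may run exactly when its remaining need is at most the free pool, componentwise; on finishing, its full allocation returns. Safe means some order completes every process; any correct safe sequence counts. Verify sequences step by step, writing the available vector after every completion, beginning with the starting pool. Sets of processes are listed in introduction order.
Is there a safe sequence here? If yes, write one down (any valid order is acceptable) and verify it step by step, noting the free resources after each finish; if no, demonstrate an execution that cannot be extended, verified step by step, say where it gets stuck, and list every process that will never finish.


UNSAFE.
Key observation: after W2, W1, W4 the pool peaks at (4, 9, 5), and each blocked process is short somewhere: W3 on R1; W8 on R1; W7 on R3.
A maximal execution: W2, W1, W4 — then nothing else fits. Verifying each step:
  pool = (3, 2, 3)
  W2: need (1, 0, 3) fits (3, 2, 3); releases (0, 3, 1), pool now (3, 5, 4)
  W1: need (1, 4, 3) fits (3, 5, 4); releases (1, 3, 0), pool now (4, 8, 4)
  W4: need (1, 1, 4) fits (4, 8, 4); releases (0, 1, 1), pool now (4, 9, 5)
  W3 still needs (2, 2, 8) but only (4, 9, 5) is free — short on R1
  W8 still needs (2, 1, 8) but only (4, 9, 5) is free — short on R1
  W7 still needs (7, 1, 4) but only (4, 9, 5) is free — short on R3
Never able to finish: W3, W8 and W7.


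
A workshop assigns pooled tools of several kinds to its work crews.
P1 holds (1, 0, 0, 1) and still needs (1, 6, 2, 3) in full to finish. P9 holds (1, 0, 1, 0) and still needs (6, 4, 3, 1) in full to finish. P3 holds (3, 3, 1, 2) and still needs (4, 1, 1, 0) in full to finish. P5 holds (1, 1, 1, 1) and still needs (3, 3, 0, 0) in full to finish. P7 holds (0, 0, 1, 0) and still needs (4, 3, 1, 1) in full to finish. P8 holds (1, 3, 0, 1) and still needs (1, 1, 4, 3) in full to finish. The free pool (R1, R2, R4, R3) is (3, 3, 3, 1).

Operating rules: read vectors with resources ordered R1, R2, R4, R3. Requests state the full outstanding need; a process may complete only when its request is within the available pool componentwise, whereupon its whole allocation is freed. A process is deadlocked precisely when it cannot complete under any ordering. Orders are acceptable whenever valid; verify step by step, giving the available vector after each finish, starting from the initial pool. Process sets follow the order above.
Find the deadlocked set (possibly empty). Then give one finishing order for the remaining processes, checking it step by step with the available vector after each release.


The deadlocked set is empty.
Key observation: beginning at P5, releases accumulate fast enough that every process eventually fits.
A valid finishing order for the others: P5, P3, P9, P1, P8, P7. Step-by-step check:
  pool = (3, 3, 3, 1)
  P5: need (3, 3, 0, 0) fits (3, 3, 3, 1); releases (1, 1, 1, 1), pool now (4, 4, 4, 2)
  P3: need (4, 1, 1, 0) fits (4, 4, 4, 2); releases (3, 3, 1, 2), pool now (7, 7, 5, 4)
  P9: need (6, 4, 3, 1) fits (7, 7, 5, 4); releases (1, 0, 1, 0), pool now (8, 7, 6, 4)
  P1: need (1, 6, 2, 3) fits (8, 7, 6, 4); releases (1, 0, 0, 1), pool now (9, 7, 6, 5)
  P8: need (1, 1, 4, 3) fits (9, 7, 6, 5); releases (1, 3, 0, 1), pool now (10, 10, 6, 6)
  P7: need (4, 3, 1, 1) fits (10, 10, 6, 6); releases (0, 0, 1, 0), pool now (10, 10, 7, 6)


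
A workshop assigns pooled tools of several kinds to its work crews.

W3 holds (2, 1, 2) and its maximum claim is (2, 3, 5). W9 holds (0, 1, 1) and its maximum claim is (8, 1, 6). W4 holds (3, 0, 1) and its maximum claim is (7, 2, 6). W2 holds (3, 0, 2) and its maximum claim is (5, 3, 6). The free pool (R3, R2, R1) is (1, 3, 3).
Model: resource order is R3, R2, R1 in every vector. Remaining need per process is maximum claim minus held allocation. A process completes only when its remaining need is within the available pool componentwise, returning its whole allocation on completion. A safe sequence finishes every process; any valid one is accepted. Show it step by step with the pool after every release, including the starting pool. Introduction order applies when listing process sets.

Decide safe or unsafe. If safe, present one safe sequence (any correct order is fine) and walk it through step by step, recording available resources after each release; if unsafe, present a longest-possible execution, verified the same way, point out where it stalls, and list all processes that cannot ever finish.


SAFE, for example via the order W3, W2, W4, W9.
Key observation: W3 is the earliest step where a requested resource binds exactly: need (0, 2, 3), pool (1, 3, 3) at its turn.
Walking it through:
  pool = (1, 3, 3)
  run W3 (needs (0, 2, 3), free (1, 3, 3)); after release of (2, 1, 2) the pool is (3, 4, 5)
  run W2 (needs (2, 3, 4), free (3, 4, 5)); after release of (3, 0, 2) the pool is (6, 4, 7)
  run W4 (needs (4, 2, 5), free (6, 4, 7)); after release of (3, 0, 1) the pool is (9, 4, 8)
  run W9 (needs (8, 0, 5), free (9, 4, 8)); after release of (0, 1, 1) the pool is (9, 5, 9)


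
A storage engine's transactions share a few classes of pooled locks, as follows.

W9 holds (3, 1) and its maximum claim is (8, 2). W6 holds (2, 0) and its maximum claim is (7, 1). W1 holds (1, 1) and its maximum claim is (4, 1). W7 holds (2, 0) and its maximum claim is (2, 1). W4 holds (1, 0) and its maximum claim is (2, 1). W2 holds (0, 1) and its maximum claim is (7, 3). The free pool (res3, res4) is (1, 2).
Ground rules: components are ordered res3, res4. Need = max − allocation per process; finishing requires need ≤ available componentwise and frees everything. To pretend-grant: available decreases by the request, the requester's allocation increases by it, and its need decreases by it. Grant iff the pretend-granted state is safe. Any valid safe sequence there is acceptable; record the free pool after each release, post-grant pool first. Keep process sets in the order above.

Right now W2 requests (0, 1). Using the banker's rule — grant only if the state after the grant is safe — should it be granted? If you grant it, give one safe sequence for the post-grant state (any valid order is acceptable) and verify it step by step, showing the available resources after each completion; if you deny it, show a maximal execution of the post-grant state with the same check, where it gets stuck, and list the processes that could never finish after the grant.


GRANT: granting preserves safety; a valid post-grant sequence is W7, W4, W1, W6, W2, W9.
Key observation: after the grant the pool drops to (1, 1), which still lets W7 finish first and unwind the rest.
Step-by-step check of the post-grant state:
  pool = (1, 1)
  run W7 (needs (0, 1), free (1, 1)); after release of (2, 0) the pool is (3, 1)
  run W4 (needs (1, 1), free (3, 1)); after release of (1, 0) the pool is (4, 1)
  run W1 (needs (3, 0), free (4, 1)); after release of (1, 1) the pool is (5, 2)
  run W6 (needs (5, 1), free (5, 2)); after release of (2, 0) the pool is (7, 2)
  run W2 (needs (7, 1), free (7, 2)); after release of (0, 2) the pool is (7, 4)
  run W9 (needs (5, 1), free (7, 4)); after release of (3, 1) the pool is (10, 5)


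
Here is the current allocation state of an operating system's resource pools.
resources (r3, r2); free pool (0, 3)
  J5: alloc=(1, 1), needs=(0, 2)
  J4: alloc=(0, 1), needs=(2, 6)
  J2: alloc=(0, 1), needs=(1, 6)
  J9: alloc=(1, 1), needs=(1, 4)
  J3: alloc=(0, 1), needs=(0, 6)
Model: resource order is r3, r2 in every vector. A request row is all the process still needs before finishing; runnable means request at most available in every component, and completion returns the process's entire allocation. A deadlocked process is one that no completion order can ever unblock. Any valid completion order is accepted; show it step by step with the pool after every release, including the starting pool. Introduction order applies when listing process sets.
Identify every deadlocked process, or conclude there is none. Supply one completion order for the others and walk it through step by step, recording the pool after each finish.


Deadlocked set: J4, J2 and J3.
Key observation: the pool after J5, J9 is (2, 5); every surviving request exceeds it in r2, so progress ends there.
The rest can finish in the order J5, J9. Verifying each step:
  pool = (0, 3)
  J5 needs (0, 2) <= (0, 3) -> finishes; pool += (1, 1) = (1, 4)
  J9 needs (1, 4) <= (1, 4) -> finishes; pool += (1, 1) = (2, 5)
None of the blocked processes ever fits:
  blocked: J4 wants (2, 6), pool (2, 5) — not enough r2
  blocked: J2 wants (1, 6), pool (2, 5) — not enough r2
  blocked: J3 wants (0, 6), pool (2, 5) — not enough r2
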